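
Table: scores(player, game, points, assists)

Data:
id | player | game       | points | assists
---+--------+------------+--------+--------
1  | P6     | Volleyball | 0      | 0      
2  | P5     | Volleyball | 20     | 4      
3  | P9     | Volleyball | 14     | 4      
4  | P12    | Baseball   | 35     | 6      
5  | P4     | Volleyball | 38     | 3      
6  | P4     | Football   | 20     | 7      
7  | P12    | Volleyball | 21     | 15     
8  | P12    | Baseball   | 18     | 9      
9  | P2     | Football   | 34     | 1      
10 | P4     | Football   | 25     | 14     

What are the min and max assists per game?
SELECT game, MIN(assists), MAX(assists)
FROM scores
GROUP BY game

Result:
  Baseball: min=6, max=9
  Football: min=1, max=14
  Volleyball: min=0, max=15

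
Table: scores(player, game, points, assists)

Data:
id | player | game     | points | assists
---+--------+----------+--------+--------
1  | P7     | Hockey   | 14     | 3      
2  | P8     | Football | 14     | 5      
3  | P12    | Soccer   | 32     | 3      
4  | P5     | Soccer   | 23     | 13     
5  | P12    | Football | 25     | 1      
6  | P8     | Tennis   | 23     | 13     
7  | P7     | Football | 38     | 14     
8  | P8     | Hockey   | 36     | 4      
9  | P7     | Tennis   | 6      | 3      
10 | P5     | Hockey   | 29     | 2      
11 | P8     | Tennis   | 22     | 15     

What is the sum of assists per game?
SELECT game, SUM(assists) as result
FROM scores
GROUP BY game

Result:
  Football: 20
  Hockey: 9
  Soccer: 16
  Tennis: 31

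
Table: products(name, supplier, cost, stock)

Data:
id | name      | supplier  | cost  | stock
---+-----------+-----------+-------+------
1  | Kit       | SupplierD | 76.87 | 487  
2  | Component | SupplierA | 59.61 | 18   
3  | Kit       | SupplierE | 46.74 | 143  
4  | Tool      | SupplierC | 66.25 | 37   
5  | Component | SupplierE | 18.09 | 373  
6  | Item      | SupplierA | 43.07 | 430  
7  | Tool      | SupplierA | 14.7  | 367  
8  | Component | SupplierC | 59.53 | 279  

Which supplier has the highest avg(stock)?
SELECT supplier, AVG(stock) as val
FROM products
GROUP BY supplier
ORDER BY val DESC
LIMIT 1

Result: SupplierD with avg(stock) = 487.00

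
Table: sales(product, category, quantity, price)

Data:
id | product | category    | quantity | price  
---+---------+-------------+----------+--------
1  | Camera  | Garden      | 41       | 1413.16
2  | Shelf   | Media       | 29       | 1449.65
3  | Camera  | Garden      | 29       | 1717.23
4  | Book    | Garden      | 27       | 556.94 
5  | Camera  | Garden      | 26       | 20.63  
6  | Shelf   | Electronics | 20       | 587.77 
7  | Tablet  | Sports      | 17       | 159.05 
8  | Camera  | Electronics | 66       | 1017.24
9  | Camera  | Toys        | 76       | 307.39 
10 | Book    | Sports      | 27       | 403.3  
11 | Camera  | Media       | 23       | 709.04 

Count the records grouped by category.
SELECT category, COUNT(*) as count
FROM sales
GROUP BY category

Result:
  Electronics: 2
  Garden: 4
  Media: 2
  Sports: 2
  Toys: 1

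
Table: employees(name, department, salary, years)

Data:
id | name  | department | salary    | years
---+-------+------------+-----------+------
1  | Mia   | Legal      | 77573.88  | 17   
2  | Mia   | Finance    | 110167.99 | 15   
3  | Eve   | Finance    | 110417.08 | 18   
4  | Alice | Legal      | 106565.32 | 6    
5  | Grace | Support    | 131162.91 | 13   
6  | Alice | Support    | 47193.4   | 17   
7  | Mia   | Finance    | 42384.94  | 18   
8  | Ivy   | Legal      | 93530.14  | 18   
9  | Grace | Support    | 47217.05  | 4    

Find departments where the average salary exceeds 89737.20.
SELECT department, AVG(salary)
FROM employees
GROUP BY department
HAVING AVG(salary) > 89737.20

Result:
  Legal: avg=92556.45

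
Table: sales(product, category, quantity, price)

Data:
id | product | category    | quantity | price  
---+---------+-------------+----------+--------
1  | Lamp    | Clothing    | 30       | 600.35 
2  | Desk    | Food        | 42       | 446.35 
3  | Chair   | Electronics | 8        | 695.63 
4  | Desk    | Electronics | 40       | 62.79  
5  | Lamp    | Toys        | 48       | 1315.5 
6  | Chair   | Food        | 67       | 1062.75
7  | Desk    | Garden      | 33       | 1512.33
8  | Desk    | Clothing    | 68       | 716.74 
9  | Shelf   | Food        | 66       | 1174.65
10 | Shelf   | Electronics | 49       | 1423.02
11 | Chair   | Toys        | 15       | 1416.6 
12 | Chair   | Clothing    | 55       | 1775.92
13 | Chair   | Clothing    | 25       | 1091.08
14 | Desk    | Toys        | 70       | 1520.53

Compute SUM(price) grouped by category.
SELECT category, SUM(price) as result
FROM sales
GROUP BY category

Result:
  Clothing: 4184.09
  Electronics: 2181.44
  Food: 2683.75
  Garden: 1512.33
  Toys: 4252.63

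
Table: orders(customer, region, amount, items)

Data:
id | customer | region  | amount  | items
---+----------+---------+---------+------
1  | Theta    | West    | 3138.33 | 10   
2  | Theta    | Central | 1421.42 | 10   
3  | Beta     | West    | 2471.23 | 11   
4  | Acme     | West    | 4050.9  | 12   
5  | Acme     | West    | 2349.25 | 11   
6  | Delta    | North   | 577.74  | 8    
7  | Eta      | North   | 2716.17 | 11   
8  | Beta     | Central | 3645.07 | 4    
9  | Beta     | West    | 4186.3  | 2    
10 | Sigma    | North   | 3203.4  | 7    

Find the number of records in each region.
SELECT region, COUNT(*) as count
FROM orders
GROUP BY region

Result:
  Central: 2
  North: 3
  West: 5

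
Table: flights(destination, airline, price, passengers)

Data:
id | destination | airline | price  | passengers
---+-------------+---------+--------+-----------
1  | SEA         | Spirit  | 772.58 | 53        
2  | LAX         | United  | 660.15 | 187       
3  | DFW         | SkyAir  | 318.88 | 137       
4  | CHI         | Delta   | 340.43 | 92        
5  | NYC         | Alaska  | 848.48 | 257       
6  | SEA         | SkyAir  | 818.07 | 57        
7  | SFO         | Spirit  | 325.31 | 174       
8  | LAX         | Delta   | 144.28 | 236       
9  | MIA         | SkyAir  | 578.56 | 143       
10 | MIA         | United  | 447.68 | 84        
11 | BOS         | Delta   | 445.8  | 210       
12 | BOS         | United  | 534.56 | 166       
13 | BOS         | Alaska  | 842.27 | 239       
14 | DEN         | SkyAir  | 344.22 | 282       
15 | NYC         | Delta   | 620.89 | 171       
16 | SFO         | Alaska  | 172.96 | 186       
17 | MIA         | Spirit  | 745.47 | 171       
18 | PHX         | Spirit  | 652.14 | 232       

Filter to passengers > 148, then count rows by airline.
SELECT airline, COUNT(*)
FROM flights
WHERE passengers > 148
GROUP BY airline

Note: WHERE filters rows before grouping.

Result:
  Alaska: 3
  Delta: 3
  SkyAir: 1
  Spirit: 3
  United: 2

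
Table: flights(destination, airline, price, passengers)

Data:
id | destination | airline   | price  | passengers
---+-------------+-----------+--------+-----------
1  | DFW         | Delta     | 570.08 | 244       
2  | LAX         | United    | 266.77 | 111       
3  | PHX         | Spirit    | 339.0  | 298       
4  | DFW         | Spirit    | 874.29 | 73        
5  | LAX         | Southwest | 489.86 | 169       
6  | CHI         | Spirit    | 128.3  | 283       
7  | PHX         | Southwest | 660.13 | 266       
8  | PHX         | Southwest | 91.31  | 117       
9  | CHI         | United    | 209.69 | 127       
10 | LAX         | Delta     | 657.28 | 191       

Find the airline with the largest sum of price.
SELECT airline, SUM(price) as val
FROM flights
GROUP BY airline
ORDER BY val DESC
LIMIT 1

Result: Spirit with sum(price) = 1341.59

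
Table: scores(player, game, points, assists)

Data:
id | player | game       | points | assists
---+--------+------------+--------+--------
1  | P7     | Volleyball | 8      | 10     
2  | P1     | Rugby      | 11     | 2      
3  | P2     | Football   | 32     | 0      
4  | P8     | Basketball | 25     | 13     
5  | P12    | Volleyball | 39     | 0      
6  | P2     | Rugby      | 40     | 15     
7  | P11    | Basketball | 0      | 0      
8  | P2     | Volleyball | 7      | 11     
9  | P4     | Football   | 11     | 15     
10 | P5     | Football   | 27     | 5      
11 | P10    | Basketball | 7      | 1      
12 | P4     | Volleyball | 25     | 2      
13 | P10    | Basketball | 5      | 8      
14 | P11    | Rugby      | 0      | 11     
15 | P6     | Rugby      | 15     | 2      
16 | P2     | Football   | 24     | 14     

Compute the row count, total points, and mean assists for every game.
SELECT game,
       COUNT(*) as cnt,
       SUM(points) as total_points,
       AVG(assists) as avg_assists
FROM scores
GROUP BY game

Result:
  Basketball: 4 records, 37 total points, 5.50 avg assists
  Football: 4 records, 94 total points, 8.50 avg assists
  Rugby: 4 records, 66 total points, 7.50 avg assists
  Volleyball: 4 records, 79 total points, 5.75 avg assists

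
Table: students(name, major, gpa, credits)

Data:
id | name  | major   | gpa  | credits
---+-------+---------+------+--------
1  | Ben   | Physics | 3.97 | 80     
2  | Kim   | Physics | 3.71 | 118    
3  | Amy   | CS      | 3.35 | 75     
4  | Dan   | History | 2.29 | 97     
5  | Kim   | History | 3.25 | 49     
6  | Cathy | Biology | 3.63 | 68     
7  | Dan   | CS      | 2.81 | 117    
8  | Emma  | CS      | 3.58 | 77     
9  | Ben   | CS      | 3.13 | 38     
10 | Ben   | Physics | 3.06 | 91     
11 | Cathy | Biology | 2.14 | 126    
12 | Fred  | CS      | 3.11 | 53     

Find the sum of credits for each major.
SELECT major, SUM(credits) as result
FROM students
GROUP BY major

Result:
  Biology: 194
  CS: 360
  History: 146
  Physics: 289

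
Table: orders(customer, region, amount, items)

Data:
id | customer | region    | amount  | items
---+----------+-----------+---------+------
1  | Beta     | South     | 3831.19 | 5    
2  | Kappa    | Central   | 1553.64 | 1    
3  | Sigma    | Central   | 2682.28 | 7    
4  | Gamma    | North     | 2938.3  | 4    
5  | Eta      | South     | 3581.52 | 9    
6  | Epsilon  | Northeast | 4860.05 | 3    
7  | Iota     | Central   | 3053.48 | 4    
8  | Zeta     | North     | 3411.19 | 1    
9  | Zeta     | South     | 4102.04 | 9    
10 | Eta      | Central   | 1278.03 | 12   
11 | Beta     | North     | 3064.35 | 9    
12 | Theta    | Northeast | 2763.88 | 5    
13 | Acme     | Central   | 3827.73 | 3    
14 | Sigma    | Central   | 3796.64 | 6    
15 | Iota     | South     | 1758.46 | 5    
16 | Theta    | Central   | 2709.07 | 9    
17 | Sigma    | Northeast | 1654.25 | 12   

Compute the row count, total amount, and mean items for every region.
SELECT region,
       COUNT(*) as cnt,
       SUM(amount) as total_amount,
       AVG(items) as avg_items
FROM orders
GROUP BY region

Result:
  Central: 7 records, 18900.87 total amount, 6.00 avg items
  North: 3 records, 9413.84 total amount, 4.67 avg items
  Northeast: 3 records, 9278.18 total amount, 6.67 avg items
  South: 4 records, 13273.21 total amount, 7.00 avg items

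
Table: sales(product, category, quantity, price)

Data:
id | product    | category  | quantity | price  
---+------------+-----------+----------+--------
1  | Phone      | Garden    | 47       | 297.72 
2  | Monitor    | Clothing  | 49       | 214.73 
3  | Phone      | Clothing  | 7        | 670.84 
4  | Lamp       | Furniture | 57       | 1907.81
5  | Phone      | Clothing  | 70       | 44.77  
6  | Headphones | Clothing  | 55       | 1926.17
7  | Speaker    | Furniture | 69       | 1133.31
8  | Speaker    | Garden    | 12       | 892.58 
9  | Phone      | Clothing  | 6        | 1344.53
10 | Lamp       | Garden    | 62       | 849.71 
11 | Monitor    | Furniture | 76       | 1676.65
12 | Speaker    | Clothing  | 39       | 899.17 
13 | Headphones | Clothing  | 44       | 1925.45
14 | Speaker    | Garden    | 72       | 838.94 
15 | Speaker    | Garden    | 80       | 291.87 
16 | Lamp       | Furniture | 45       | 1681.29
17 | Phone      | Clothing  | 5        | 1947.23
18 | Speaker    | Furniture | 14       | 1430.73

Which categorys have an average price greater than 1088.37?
SELECT category, AVG(price)
FROM sales
GROUP BY category
HAVING AVG(price) > 1088.37

Result:
  Clothing: avg=1121.61
  Furniture: avg=1565.96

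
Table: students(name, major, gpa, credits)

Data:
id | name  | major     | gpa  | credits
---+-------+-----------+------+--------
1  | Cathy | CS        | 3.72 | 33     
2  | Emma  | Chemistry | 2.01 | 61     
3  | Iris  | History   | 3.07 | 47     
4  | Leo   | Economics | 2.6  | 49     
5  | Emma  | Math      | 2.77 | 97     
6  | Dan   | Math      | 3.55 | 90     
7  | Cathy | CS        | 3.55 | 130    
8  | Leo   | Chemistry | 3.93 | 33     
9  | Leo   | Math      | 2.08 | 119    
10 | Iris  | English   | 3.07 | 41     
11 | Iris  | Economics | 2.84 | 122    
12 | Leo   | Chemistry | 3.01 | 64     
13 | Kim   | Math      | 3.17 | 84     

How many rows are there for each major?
SELECT major, COUNT(*) as count
FROM students
GROUP BY major

Result:
  CS: 2
  Chemistry: 3
  Economics: 2
  English: 1
  History: 1
  Math: 4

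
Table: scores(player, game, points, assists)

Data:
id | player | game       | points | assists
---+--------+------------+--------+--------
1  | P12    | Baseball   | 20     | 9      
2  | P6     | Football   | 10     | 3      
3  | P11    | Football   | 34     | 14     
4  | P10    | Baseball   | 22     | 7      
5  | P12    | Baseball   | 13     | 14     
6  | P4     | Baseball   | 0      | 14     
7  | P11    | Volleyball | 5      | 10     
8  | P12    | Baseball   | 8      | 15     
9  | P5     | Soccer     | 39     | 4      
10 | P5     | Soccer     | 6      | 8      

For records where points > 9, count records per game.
SELECT game, COUNT(*)
FROM scores
WHERE points > 9
GROUP BY game

Note: WHERE filters rows before grouping.

Result:
  Baseball: 3
  Football: 2
  Soccer: 1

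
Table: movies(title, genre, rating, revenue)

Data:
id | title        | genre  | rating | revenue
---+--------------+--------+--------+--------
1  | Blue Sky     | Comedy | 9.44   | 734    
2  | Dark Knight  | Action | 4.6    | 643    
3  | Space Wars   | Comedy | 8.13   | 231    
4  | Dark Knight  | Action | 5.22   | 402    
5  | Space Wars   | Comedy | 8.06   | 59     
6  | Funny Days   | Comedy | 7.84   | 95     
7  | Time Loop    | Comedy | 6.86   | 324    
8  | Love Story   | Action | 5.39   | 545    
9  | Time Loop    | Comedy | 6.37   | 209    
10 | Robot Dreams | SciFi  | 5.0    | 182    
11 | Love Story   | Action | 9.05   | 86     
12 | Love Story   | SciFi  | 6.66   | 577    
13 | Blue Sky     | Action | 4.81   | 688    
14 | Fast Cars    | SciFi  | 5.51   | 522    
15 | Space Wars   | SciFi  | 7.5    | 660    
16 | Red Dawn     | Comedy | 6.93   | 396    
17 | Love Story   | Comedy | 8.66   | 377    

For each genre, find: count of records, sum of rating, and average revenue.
SELECT genre,
       COUNT(*) as cnt,
       SUM(rating) as total_rating,
       AVG(revenue) as avg_revenue
FROM movies
GROUP BY genre

Result:
  Action: 5 records, 29.07 total rating, 472.80 avg revenue
  Comedy: 8 records, 62.29 total rating, 303.13 avg revenue
  SciFi: 4 records, 24.67 total rating, 485.25 avg revenue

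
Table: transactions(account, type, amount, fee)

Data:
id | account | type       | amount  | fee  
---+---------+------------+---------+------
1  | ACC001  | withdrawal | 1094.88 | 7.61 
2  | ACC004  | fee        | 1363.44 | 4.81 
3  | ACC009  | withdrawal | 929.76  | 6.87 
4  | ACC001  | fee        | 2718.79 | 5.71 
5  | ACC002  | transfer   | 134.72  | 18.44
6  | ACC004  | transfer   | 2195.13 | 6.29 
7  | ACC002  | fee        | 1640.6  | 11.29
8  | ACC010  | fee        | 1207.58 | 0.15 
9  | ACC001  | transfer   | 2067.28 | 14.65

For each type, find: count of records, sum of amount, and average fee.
SELECT type,
       COUNT(*) as cnt,
       SUM(amount) as total_amount,
       AVG(fee) as avg_fee
FROM transactions
GROUP BY type

Result:
  fee: 4 records, 6930.41 total amount, 5.49 avg fee
  transfer: 3 records, 4397.13 total amount, 13.13 avg fee
  withdrawal: 2 records, 2024.64 total amount, 7.24 avg fee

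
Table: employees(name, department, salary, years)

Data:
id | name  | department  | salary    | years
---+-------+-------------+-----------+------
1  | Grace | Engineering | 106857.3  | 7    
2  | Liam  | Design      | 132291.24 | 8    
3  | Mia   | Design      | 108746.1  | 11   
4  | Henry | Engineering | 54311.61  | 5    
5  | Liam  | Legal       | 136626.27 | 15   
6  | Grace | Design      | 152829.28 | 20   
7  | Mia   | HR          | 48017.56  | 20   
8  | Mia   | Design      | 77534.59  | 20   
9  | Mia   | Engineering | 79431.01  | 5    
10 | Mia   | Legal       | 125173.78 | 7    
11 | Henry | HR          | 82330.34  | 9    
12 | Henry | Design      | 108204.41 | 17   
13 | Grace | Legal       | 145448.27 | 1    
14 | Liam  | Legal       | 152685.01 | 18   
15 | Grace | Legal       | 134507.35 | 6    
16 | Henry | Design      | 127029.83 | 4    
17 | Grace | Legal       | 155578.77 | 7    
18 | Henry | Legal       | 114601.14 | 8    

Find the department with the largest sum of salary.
SELECT department, SUM(salary) as val
FROM employees
GROUP BY department
ORDER BY val DESC
LIMIT 1

Result: Legal with sum(salary) = 964620.59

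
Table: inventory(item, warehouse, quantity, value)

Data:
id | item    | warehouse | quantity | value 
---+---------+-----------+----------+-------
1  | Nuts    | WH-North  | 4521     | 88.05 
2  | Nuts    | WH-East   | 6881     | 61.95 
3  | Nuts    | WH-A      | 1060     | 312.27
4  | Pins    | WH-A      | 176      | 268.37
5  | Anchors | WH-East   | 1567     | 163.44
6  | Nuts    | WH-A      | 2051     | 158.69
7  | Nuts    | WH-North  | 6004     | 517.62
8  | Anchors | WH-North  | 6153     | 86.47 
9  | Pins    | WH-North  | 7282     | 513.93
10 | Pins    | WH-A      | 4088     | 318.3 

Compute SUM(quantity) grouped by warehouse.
SELECT warehouse, SUM(quantity) as result
FROM inventory
GROUP BY warehouse

Result:
  WH-A: 7375
  WH-East: 8448
  WH-North: 23960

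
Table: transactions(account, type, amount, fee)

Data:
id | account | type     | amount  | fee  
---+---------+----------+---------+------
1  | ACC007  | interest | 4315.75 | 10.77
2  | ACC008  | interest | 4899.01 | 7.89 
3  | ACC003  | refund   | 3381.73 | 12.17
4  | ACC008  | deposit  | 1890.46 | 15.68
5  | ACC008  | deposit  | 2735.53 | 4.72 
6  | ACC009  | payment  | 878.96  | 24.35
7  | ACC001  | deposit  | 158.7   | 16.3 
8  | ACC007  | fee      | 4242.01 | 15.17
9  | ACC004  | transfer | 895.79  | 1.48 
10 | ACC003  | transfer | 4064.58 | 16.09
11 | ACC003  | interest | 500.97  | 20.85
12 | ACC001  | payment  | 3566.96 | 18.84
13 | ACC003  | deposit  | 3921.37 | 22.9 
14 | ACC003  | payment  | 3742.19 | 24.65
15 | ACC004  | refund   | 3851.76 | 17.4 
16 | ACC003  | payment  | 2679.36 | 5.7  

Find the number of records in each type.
SELECT type, COUNT(*) as count
FROM transactions
GROUP BY type

Result:
  deposit: 4
  fee: 1
  interest: 3
  payment: 4
  refund: 2
  transfer: 2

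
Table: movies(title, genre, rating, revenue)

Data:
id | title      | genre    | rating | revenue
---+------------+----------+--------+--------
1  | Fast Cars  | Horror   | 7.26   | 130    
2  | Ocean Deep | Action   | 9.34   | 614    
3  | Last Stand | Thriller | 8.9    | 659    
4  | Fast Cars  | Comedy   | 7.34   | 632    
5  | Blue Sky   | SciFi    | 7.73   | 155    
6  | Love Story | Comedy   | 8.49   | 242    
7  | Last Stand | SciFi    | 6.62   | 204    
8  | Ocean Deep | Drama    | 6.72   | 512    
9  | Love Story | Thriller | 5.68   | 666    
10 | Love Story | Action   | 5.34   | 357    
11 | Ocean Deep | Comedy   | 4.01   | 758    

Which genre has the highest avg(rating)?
SELECT genre, AVG(rating) as val
FROM movies
GROUP BY genre
ORDER BY val DESC
LIMIT 1

Result: Action with avg(rating) = 7.34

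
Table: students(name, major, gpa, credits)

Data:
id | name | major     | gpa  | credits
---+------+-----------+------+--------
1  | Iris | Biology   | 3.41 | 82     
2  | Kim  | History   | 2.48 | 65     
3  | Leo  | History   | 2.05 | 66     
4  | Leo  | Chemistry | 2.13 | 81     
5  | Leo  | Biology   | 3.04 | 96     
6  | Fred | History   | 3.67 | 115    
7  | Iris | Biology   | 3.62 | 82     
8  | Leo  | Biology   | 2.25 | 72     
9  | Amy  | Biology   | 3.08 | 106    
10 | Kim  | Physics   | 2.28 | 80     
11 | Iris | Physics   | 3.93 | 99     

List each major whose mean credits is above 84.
SELECT major, AVG(credits)
FROM students
GROUP BY major
HAVING AVG(credits) > 84

Result:
  Biology: avg=87.60
  Physics: avg=89.50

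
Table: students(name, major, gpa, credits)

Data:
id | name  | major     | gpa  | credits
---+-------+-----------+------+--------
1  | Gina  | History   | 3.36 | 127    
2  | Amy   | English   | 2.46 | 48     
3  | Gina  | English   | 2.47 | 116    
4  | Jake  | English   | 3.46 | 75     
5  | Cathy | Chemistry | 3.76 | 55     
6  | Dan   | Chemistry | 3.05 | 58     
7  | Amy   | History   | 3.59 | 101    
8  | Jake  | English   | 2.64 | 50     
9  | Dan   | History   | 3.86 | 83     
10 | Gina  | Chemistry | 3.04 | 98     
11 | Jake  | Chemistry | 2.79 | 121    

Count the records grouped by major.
SELECT major, COUNT(*) as count
FROM students
GROUP BY major

Result:
  Chemistry: 4
  English: 4
  History: 3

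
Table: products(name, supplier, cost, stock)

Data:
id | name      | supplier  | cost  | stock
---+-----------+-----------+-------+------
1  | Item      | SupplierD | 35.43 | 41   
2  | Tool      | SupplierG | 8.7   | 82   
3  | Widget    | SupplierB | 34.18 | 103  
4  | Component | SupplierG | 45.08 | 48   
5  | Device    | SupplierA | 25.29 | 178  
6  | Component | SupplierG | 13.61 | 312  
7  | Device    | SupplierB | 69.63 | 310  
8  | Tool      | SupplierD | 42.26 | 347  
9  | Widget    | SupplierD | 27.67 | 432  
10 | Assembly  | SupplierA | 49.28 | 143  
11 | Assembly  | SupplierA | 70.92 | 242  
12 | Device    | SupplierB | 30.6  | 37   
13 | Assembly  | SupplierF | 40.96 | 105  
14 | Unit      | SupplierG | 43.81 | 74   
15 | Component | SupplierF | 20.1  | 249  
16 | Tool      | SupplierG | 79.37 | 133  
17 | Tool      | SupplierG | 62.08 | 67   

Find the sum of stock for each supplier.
SELECT supplier, SUM(stock) as result
FROM products
GROUP BY supplier

Result:
  SupplierA: 563
  SupplierB: 450
  SupplierD: 820
  SupplierF: 354
  SupplierG: 716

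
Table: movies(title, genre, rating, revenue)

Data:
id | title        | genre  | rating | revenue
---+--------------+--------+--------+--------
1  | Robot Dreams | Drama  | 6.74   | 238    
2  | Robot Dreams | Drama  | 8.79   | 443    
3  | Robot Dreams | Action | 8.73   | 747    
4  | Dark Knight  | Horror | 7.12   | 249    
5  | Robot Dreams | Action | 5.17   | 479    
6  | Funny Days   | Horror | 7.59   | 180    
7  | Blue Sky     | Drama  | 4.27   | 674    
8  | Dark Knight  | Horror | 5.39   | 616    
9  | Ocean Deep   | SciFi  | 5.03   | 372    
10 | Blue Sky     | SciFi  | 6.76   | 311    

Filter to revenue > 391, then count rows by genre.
SELECT genre, COUNT(*)
FROM movies
WHERE revenue > 391
GROUP BY genre

Note: WHERE filters rows before grouping.

Result:
  Action: 2
  Drama: 2
  Horror: 1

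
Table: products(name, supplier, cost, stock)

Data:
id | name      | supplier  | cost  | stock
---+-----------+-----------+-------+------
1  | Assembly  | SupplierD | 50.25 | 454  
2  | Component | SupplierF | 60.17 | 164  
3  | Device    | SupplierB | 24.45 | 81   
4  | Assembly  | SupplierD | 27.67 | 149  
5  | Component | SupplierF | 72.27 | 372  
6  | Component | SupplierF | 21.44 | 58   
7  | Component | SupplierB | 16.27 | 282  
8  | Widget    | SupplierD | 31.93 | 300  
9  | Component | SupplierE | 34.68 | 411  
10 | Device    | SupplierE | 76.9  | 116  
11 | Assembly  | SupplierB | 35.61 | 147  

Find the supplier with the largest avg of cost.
SELECT supplier, AVG(cost) as val
FROM products
GROUP BY supplier
ORDER BY val DESC
LIMIT 1

Result: SupplierE with avg(cost) = 55.79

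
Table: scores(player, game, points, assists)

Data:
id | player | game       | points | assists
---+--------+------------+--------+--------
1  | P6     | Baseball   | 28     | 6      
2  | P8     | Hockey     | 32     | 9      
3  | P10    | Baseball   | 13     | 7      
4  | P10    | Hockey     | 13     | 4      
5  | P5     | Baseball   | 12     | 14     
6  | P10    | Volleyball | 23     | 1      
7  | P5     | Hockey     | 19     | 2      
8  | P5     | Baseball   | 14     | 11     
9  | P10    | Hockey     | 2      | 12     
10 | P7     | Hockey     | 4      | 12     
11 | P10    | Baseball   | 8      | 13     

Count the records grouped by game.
SELECT game, COUNT(*) as count
FROM scores
GROUP BY game

Result:
  Baseball: 5
  Hockey: 5
  Volleyball: 1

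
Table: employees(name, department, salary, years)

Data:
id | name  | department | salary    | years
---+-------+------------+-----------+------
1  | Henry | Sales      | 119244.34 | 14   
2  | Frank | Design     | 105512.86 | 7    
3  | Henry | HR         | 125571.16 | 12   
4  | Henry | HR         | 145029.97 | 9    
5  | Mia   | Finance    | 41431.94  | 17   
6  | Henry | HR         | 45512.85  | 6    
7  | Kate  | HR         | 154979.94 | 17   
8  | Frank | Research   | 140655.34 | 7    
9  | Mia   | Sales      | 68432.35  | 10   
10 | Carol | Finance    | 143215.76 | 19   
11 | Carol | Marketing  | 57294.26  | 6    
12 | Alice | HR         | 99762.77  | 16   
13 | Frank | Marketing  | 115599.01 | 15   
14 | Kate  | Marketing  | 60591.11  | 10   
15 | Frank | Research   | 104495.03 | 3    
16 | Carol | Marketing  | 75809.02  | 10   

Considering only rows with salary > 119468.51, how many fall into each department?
SELECT department, COUNT(*)
FROM employees
WHERE salary > 119468.51
GROUP BY department

Note: WHERE filters rows before grouping.

Result:
  Finance: 1
  HR: 3
  Research: 1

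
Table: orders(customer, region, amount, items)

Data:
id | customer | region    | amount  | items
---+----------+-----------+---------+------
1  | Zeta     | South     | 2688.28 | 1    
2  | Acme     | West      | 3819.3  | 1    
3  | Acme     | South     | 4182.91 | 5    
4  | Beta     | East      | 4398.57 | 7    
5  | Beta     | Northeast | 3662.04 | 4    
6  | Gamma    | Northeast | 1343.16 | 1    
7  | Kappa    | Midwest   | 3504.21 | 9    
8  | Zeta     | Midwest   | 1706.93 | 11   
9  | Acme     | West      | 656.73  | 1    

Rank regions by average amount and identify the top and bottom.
SELECT region, AVG(amount)
FROM orders
GROUP BY region
ORDER BY AVG(amount)

All groups:
  West: 2238.02
  Northeast: 2502.60
  Midwest: 2605.57
  South: 3435.60
  East: 4398.57

Highest: East (4398.57)
Lowest: West (2238.02)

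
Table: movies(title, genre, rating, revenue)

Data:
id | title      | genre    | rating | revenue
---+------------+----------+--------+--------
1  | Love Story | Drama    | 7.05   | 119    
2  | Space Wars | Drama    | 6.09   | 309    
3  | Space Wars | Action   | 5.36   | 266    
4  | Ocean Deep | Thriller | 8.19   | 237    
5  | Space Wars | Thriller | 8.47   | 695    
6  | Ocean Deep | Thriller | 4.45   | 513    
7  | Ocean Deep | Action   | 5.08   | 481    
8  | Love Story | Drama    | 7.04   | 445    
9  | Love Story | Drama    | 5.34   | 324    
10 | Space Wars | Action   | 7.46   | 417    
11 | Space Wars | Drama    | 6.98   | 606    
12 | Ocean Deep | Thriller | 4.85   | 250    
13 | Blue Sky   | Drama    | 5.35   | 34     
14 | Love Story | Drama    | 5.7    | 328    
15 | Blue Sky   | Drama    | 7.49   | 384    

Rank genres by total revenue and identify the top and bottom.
SELECT genre, SUM(revenue)
FROM movies
GROUP BY genre
ORDER BY SUM(revenue)

All groups:
  Action: 1164
  Thriller: 1695
  Drama: 2549

Highest: Drama (2549)
Lowest: Action (1164)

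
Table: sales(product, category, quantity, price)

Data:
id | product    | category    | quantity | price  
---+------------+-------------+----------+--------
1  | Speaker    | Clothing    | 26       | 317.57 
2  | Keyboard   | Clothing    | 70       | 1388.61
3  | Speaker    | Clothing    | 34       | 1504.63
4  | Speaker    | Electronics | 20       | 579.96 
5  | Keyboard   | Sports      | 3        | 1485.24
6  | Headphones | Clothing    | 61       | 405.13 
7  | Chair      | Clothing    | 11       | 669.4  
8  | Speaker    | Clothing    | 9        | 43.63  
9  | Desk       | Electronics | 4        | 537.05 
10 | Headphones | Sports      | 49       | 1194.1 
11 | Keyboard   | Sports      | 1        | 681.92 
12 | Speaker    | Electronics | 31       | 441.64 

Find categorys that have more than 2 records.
SELECT category, COUNT(*) as cnt
FROM sales
GROUP BY category
HAVING COUNT(*) > 2

Result:
  Clothing: 6
  Electronics: 3
  Sports: 3

Note: HAVING filters groups after aggregation, WHERE filters rows before.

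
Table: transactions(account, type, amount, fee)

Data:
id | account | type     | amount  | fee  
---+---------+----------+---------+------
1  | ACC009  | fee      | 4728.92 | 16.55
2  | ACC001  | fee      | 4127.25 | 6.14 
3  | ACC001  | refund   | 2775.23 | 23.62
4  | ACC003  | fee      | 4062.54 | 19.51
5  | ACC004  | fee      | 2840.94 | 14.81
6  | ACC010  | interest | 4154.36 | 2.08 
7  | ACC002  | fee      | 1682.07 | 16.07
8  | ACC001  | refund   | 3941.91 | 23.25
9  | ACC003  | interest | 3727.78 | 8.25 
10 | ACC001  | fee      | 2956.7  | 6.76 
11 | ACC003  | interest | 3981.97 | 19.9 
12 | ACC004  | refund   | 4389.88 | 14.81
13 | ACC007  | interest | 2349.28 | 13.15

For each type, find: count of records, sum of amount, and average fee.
SELECT type,
       COUNT(*) as cnt,
       SUM(amount) as total_amount,
       AVG(fee) as avg_fee
FROM transactions
GROUP BY type

Result:
  fee: 6 records, 20398.42 total amount, 13.31 avg fee
  interest: 4 records, 14213.39 total amount, 10.85 avg fee
  refund: 3 records, 11107.02 total amount, 20.56 avg fee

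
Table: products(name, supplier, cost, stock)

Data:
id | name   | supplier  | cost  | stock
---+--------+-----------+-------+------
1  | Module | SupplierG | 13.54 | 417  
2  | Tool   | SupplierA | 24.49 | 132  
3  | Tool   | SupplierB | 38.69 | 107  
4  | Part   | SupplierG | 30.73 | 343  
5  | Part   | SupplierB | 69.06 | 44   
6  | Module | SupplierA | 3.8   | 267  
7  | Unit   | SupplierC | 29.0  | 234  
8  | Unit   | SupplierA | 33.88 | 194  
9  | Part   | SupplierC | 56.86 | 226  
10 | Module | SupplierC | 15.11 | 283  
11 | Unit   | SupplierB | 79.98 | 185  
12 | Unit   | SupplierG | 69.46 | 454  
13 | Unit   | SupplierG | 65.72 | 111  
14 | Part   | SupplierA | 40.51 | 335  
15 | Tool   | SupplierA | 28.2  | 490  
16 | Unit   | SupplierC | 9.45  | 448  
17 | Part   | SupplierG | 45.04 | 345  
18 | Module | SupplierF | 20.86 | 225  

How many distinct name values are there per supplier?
SELECT supplier, COUNT(DISTINCT name)
FROM products
GROUP BY supplier

Result:
  SupplierA: 4 distinct
  SupplierB: 3 distinct
  SupplierC: 3 distinct
  SupplierF: 1 distinct
  SupplierG: 3 distinct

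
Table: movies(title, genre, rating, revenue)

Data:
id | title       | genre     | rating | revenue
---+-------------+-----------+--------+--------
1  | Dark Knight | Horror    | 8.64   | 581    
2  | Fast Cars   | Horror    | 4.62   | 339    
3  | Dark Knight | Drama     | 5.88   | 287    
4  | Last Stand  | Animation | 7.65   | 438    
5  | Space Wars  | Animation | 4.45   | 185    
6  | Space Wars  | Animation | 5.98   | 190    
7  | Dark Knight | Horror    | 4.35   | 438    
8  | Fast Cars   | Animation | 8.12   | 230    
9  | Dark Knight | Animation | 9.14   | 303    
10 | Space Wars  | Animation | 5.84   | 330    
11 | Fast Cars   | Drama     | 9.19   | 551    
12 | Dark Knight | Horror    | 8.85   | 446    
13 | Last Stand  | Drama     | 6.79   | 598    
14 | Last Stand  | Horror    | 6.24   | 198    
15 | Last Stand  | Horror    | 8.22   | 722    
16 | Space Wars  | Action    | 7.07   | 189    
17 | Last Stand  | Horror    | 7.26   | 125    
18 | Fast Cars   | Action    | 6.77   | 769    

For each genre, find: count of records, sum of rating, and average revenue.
SELECT genre,
       COUNT(*) as cnt,
       SUM(rating) as total_rating,
       AVG(revenue) as avg_revenue
FROM movies
GROUP BY genre

Result:
  Action: 2 records, 13.84 total rating, 479.00 avg revenue
  Animation: 6 records, 41.18 total rating, 279.33 avg revenue
  Drama: 3 records, 21.86 total rating, 478.67 avg revenue
  Horror: 7 records, 48.18 total rating, 407.00 avg revenue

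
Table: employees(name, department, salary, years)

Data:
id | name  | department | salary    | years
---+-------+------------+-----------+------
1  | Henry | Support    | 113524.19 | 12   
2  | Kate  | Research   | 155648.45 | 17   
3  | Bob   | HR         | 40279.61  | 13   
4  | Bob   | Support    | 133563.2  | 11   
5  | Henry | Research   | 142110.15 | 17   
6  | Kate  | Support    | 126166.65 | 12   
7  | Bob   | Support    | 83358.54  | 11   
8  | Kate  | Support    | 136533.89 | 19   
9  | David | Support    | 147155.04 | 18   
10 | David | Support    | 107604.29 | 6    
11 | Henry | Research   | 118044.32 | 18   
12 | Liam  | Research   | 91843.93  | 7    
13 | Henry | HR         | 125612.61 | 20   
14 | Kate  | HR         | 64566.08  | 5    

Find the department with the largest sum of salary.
SELECT department, SUM(salary) as val
FROM employees
GROUP BY department
ORDER BY val DESC
LIMIT 1

Result: Support with sum(salary) = 847905.80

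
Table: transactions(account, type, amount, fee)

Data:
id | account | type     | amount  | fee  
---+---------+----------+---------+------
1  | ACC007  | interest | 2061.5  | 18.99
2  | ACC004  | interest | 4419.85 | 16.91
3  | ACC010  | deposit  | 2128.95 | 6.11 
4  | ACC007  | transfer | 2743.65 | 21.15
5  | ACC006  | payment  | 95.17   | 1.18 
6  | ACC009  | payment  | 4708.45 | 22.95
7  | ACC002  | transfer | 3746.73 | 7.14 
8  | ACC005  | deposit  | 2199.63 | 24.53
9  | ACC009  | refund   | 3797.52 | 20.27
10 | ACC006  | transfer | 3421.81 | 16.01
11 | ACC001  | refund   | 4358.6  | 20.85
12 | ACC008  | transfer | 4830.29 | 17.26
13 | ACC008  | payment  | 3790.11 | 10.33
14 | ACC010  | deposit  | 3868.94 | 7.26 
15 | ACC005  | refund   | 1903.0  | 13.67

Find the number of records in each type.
SELECT type, COUNT(*) as count
FROM transactions
GROUP BY type

Result:
  deposit: 3
  interest: 2
  payment: 3
  refund: 3
  transfer: 4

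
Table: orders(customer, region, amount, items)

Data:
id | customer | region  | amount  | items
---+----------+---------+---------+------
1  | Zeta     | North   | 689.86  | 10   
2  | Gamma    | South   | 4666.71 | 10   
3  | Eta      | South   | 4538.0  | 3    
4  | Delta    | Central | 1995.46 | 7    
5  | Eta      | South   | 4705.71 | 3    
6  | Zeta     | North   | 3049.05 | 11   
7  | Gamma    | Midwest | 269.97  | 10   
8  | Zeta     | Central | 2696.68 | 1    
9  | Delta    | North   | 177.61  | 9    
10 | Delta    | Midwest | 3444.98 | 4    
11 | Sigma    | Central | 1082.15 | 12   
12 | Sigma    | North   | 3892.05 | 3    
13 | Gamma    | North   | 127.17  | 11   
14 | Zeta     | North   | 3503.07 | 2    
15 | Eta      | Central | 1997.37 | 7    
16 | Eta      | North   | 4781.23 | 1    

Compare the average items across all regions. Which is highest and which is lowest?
SELECT region, AVG(items)
FROM orders
GROUP BY region
ORDER BY AVG(items)

All groups:
  South: 5.33
  North: 6.71
  Central: 6.75
  Midwest: 7.00

Highest: Midwest (7.00)
Lowest: South (5.33)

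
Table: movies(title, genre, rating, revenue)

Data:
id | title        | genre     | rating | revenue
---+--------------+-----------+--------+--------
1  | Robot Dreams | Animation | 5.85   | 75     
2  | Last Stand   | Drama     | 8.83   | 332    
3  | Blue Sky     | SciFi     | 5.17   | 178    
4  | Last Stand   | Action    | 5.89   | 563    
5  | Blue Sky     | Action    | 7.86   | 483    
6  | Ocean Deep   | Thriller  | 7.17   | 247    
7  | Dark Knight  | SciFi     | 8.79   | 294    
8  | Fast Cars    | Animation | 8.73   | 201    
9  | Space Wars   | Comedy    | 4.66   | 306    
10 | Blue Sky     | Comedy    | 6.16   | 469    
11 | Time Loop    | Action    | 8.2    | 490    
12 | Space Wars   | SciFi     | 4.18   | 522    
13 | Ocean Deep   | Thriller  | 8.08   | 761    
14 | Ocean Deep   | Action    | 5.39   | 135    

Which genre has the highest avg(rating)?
SELECT genre, AVG(rating) as val
FROM movies
GROUP BY genre
ORDER BY val DESC
LIMIT 1

Result: Drama with avg(rating) = 8.83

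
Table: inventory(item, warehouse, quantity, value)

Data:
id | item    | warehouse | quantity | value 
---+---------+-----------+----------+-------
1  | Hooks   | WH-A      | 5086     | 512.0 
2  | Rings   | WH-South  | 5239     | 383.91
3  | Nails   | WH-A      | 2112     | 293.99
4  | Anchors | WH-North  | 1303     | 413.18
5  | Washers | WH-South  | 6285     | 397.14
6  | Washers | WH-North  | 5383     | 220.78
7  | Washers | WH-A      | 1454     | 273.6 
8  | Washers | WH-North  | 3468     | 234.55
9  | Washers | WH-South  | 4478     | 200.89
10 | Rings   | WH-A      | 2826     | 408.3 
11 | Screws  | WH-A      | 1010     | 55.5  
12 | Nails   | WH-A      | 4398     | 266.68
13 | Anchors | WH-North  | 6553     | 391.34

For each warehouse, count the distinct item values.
SELECT warehouse, COUNT(DISTINCT item)
FROM inventory
GROUP BY warehouse

Result:
  WH-A: 5 distinct
  WH-North: 2 distinct
  WH-South: 2 distinct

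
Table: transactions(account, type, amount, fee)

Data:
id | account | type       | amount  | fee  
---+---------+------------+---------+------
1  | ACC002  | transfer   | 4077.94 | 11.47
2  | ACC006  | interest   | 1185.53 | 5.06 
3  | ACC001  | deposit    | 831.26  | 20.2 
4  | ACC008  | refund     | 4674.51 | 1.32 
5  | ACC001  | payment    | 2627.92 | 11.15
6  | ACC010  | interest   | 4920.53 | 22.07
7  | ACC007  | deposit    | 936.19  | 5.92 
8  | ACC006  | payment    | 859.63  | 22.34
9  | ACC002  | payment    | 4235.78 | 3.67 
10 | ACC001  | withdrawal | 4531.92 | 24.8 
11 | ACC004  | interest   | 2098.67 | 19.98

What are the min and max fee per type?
SELECT type, MIN(fee), MAX(fee)
FROM transactions
GROUP BY type

Result:
  deposit: min=5.92, max=20.20
  interest: min=5.06, max=22.07
  payment: min=3.67, max=22.34
  refund: min=1.32, max=1.32
  transfer: min=11.47, max=11.47
  withdrawal: min=24.80, max=24.80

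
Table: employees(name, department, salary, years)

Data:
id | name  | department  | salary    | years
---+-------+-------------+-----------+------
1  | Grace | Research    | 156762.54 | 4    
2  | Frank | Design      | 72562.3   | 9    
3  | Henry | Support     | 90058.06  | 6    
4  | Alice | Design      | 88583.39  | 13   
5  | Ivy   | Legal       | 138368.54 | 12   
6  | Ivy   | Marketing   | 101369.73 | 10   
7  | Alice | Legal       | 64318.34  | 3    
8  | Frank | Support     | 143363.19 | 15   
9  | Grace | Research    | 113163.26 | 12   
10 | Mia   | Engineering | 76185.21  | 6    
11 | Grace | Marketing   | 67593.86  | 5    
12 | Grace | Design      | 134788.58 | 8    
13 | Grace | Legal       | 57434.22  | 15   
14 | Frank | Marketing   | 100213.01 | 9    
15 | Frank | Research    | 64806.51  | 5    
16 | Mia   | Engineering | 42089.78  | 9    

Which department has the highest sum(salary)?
SELECT department, SUM(salary) as val
FROM employees
GROUP BY department
ORDER BY val DESC
LIMIT 1

Result: Research with sum(salary) = 334732.31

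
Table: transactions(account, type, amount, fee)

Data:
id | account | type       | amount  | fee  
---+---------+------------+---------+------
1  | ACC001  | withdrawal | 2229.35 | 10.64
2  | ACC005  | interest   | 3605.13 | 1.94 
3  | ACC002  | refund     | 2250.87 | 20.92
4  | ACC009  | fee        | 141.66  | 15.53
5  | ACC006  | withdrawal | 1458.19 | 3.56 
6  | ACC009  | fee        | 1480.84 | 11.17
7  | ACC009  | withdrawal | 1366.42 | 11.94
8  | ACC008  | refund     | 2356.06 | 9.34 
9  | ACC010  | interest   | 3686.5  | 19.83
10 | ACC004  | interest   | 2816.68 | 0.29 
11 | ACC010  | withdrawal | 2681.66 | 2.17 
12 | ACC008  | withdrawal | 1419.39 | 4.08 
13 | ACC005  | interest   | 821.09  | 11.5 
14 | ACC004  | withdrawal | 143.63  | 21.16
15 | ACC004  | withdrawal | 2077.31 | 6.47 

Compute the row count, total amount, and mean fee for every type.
SELECT type,
       COUNT(*) as cnt,
       SUM(amount) as total_amount,
       AVG(fee) as avg_fee
FROM transactions
GROUP BY type

Result:
  fee: 2 records, 1622.50 total amount, 13.35 avg fee
  interest: 4 records, 10929.40 total amount, 8.39 avg fee
  refund: 2 records, 4606.93 total amount, 15.13 avg fee
  withdrawal: 7 records, 11375.95 total amount, 8.57 avg fee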